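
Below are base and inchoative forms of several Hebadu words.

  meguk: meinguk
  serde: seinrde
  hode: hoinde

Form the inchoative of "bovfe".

boinvfe

Every pair shown (meguk → meinguk, serde → seinrde, hode → hoinde) follows the same rule: insert -in- after the first vowel.
So bovfe → boinvfe.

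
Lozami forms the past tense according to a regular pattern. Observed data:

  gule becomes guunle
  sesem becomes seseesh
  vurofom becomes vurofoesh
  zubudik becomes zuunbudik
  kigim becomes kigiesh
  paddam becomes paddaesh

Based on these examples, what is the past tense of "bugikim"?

bugikiesh

"bugikim" ends in -m. The stems ending in -m (paddam → paddaesh, vurofom → vurofoesh, sesem → seseesh) drop the final letter and add -esh.
The other pattern: stems ending in -e or -k insert -un- after the first vowel.
So bugikim → bugikiesh.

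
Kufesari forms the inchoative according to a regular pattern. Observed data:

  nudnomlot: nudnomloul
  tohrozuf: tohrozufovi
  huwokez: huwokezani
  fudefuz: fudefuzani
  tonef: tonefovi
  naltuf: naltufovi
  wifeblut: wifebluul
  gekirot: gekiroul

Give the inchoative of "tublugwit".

tohrozuf and wifeblut both have last vowel 'u' yet inflect differently (tohrozufovi, wifebluul), so the last vowel is not what conditions the rule; the final letter is.
"tublugwit" ends in -t. The stems ending in -t (nudnomlot → nudnomloul, gekirot → gekiroul, wifeblut → wifebluul) drop the final letter and add -ul.
So tublugwit → tublugwiul.

tublugwiul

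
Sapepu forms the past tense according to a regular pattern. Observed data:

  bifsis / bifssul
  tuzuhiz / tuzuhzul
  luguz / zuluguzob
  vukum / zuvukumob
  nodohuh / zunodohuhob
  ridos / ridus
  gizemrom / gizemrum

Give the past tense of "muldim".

muldmul

tuzuhiz and luguz both end in -z yet inflect differently (tuzuhzul, zuluguzob), so the final letter is not what conditions the rule; the last vowel is.
"muldim" has last vowel 'i'. The stems whose last vowel is 'i' (bifsis → bifssul, tuzuhiz → tuzuhzul) delete the last vowel and add -ul.
The other patterns: stems whose last vowel is 'u' add zu- … -ob around the stem; stems whose last vowel is 'o' change the last vowel to 'u'.
So muldim → muldmul.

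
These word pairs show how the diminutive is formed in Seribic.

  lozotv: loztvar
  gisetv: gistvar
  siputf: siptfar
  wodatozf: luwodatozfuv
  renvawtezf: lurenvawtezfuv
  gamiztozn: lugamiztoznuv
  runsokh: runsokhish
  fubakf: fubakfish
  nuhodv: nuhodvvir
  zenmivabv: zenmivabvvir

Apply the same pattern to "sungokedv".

sungokedvvir

siputf and wodatozf both end in -f yet inflect differently (siptfar, luwodatozfuv), so the final letter is not what conditions the rule; the second-to-last letter is.
"sungokedv" has second-to-last letter 'd'. The one such stem in the data (nuhodv → nuhodvvir) doubles the final consonant and adds -ir (as does zenmivabv), so the same rule applies.
The other patterns: stems whose second-to-last letter is 't' delete the last vowel and add -ar; stems whose second-to-last letter is 'z' add lu- … -uv around the stem; stems whose second-to-last letter is 'k' add -ish.
So sungokedv → sungokedvvir.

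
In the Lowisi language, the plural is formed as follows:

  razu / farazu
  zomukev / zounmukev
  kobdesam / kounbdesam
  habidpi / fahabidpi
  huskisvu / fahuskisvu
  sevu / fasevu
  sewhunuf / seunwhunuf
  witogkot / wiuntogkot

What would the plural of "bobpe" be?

fabobpe

sewhunuf and huskisvu both have last vowel 'u' yet inflect differently (seunwhunuf, fahuskisvu), so the last vowel is not what conditions the rule; whether the stem ends in a vowel or a consonant is.
"bobpe" ends in a vowel. The stems ending in a vowel (huskisvu → fahuskisvu, sevu → fasevu, habidpi → fahabidpi) add the prefix fa-.
So bobpe → fabobpe.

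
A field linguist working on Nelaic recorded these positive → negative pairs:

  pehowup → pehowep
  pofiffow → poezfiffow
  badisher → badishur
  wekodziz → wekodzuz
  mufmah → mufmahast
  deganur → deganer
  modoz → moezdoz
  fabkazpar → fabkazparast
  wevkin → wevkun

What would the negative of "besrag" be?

besragast

deganur and fabkazpar both end in -r yet inflect differently (deganer, fabkazparast), so the final letter is not what conditions the rule; the last vowel is.
"besrag" has last vowel 'a'. The stems whose last vowel is 'a' (mufmah → mufmahast, fabkazpar → fabkazparast) add -ast.
So besrag → besragast.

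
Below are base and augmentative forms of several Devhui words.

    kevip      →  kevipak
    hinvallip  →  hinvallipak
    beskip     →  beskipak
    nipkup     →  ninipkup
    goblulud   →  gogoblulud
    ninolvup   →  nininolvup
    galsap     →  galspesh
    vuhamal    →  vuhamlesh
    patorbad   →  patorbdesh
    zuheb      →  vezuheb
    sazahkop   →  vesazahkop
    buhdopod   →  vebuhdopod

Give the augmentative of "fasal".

faslesh

kevip and nipkup both end in -p yet inflect differently (kevipak, ninipkup), so the final letter is not what conditions the rule; the last vowel is.
"fasal" has last vowel 'a'. The stems whose last vowel is 'a' (galsap → galspesh, vuhamal → vuhamlesh, patorbad → patorbdesh) delete the last vowel and add -esh.
So fasal → faslesh.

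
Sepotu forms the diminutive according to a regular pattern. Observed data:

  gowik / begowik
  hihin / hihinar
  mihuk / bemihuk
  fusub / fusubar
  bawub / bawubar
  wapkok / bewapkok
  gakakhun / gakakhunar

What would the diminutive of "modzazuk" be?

bemodzazuk

"modzazuk" ends in -k. The stems ending in -k (wapkok → bewapkok, mihuk → bemihuk, gowik → begowik) add the prefix be-.
The other pattern: stems ending in -b or -n add -ar.
So modzazuk → bemodzazuk.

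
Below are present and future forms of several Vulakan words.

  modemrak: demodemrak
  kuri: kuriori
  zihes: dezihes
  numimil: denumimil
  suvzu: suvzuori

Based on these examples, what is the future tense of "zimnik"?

dezimnik

numimil and kuri both have last vowel 'i' yet inflect differently (denumimil, kuriori), so the last vowel is not what conditions the rule; whether the stem ends in a vowel or a consonant is.
"zimnik" ends in a consonant. The stems ending in a consonant (modemrak → demodemrak, zihes → dezihes, numimil → denumimil) add the prefix de-.
The other pattern: stems ending in a vowel add -ori.
So zimnik → dezimnik.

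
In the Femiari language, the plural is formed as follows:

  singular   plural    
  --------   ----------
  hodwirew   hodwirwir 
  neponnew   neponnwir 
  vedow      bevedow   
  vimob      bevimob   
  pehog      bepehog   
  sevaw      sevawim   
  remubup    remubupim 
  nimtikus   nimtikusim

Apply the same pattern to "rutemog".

hodwirew and vedow both end in -w yet inflect differently (hodwirwir, bevedow), so the final letter is not what conditions the rule; the last vowel is.
"rutemog" has last vowel 'o'. The stems whose last vowel is 'o' (vedow → bevedow, vimob → bevimob, pehog → bepehog) add the prefix be-.
The other patterns: stems whose last vowel is 'e' delete the last vowel and add -ir; stems whose last vowel is 'a' or 'u' add -im.
So rutemog → berutemog.

berutemog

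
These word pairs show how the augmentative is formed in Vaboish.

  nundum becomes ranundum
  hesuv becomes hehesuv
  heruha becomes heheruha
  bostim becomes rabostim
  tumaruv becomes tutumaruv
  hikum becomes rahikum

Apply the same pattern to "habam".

rahabam

hikum and tumaruv both have last vowel 'u' yet inflect differently (rahikum, tutumaruv), so the last vowel is not what conditions the rule; the final letter is.
"habam" ends in -m. The stems ending in -m (hikum → rahikum, bostim → rabostim, nundum → ranundum) add the prefix ra-.
The other pattern: stems ending in -a or -v repeat the first consonant+vowel as a prefix.
So habam → rahabam.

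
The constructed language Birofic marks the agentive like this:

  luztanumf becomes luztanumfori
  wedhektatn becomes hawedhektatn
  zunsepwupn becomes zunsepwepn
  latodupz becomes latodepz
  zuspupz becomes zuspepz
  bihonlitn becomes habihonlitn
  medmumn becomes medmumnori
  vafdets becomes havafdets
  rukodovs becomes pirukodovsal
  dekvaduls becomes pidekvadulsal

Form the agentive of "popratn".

hapopratn

bihonlitn and zunsepwupn both end in -n yet inflect differently (habihonlitn, zunsepwepn), so the final letter is not what conditions the rule; the second-to-last letter is.
"popratn" has second-to-last letter 't'. The stems whose second-to-last letter is 't' (vafdets → havafdets, bihonlitn → habihonlitn, wedhektatn → hawedhektatn) add the prefix ha-.
So popratn → hapopratn.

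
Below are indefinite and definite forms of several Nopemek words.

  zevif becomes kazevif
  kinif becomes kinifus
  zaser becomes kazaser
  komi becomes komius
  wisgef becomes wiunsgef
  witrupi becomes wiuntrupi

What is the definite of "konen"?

"konen" begins with k-. The stems beginning with k- (komi → komius, kinif → kinifus) add -us.
The other patterns: stems beginning with z- add the prefix ka-; stems beginning with w- insert -un- after the first vowel.
So konen → konenus.

konenus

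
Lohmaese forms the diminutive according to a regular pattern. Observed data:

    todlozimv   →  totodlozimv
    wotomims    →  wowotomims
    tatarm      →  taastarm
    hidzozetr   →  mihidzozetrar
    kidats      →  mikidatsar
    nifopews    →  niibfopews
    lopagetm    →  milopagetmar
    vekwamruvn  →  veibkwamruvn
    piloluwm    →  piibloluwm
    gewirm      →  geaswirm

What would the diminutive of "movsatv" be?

wotomims and kidats both end in -s yet inflect differently (wowotomims, mikidatsar), so the final letter is not what conditions the rule; the second-to-last letter is.
"movsatv" has second-to-last letter 't'. The stems whose second-to-last letter is 't' (kidats → mikidatsar, lopagetm → milopagetmar, hidzozetr → mihidzozetrar) add mi- … -ar around the stem.
The other patterns: stems whose second-to-last letter is 'm' repeat the first consonant+vowel as a prefix; stems whose second-to-last letter is 'r' insert -as- after the first vowel; stems whose second-to-last letter is 'v' or 'w' insert -ib- after the first vowel.
So movsatv → mimovsatvar.

mimovsatvar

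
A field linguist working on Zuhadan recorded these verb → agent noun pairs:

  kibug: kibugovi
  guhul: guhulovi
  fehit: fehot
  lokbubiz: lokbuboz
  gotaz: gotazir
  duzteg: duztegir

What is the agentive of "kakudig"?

kakudog

lokbubiz and gotaz both end in -z yet inflect differently (lokbuboz, gotazir), so the final letter is not what conditions the rule; the last vowel is.
"kakudig" has last vowel 'i'. The stems whose last vowel is 'i' (fehit → fehot, lokbubiz → lokbuboz) change the last vowel to 'o'.
The other patterns: stems whose last vowel is 'u' add -ovi; stems whose last vowel is 'a' or 'e' add -ir.
So kakudig → kakudog.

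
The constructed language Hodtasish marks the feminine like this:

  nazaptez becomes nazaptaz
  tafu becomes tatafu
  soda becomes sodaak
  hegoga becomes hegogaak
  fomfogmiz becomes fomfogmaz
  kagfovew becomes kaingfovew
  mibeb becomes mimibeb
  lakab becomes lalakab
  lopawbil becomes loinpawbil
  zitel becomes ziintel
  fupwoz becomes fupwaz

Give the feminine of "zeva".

nazaptez and mibeb both have last vowel 'e' yet inflect differently (nazaptaz, mimibeb), so the last vowel is not what conditions the rule; the final letter is.
"zeva" ends in -a. The stems ending in -a (hegoga → hegogaak, soda → sodaak) add -ak.
The other patterns: stems ending in -z change the last vowel to 'a'; stems ending in -b or -u repeat the first consonant+vowel as a prefix; stems ending in -l or -w insert -in- after the first vowel.
So zeva → zevaak.

zevaak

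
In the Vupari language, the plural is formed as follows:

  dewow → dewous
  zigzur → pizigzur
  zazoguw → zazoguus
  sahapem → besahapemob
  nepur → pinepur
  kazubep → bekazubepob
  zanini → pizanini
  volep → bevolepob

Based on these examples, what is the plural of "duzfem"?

zazoguw and nepur both have last vowel 'u' yet inflect differently (zazoguus, pinepur), so the last vowel is not what conditions the rule; the final letter is.
"duzfem" ends in -m. The one such stem in the data (sahapem → besahapemob) adds be- … -ob around the stem, so the same rule applies.
So duzfem → beduzfemob.

beduzfemob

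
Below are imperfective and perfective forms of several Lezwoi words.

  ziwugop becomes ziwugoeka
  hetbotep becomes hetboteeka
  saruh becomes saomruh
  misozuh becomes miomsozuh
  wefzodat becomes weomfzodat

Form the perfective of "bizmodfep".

bizmodfeeka

"bizmodfep" ends in -p. The stems ending in -p (ziwugop → ziwugoeka, hetbotep → hetboteeka) drop the final letter and add -eka.
The other pattern: stems ending in -h or -t insert -om- after the first vowel.
So bizmodfep → bizmodfeeka.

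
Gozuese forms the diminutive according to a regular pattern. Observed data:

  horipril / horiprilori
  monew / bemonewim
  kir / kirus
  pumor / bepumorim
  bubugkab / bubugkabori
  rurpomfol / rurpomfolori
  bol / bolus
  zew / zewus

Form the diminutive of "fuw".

zew and monew both end in -w yet inflect differently (zewus, bemonewim), so the final letter is not what conditions the rule; the number of vowels is.
"fuw" has 1 vowel. The stems with 1 vowel (kir → kirus, zew → zewus, bol → bolus) add -us.
The other patterns: stems with 2 vowels add be- … -im around the stem; stems with 3 vowels add -ori.
So fuw → fuwus.

fuwus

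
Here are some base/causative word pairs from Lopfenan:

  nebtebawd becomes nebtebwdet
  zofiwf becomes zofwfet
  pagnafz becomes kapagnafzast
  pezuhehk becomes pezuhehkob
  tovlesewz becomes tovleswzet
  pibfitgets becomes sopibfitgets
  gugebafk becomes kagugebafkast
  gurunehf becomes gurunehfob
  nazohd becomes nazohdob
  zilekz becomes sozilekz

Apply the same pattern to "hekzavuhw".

pezuhehk and gugebafk both end in -k yet inflect differently (pezuhehkob, kagugebafkast), so the final letter is not what conditions the rule; the second-to-last letter is.
"hekzavuhw" has second-to-last letter 'h'. The stems whose second-to-last letter is 'h' (nazohd → nazohdob, gurunehf → gurunehfob, pezuhehk → pezuhehkob) add -ob.
So hekzavuhw → hekzavuhwob.

hekzavuhwob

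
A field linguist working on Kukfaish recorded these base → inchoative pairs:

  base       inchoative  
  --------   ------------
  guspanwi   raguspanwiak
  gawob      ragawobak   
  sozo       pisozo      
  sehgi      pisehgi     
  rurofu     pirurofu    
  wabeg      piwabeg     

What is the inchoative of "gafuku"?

guspanwi and sehgi both end in -i yet inflect differently (raguspanwiak, pisehgi), so the final letter is not what conditions the rule; the first letter is.
"gafuku" begins with g-. The stems beginning with g- (guspanwi → raguspanwiak, gawob → ragawobak) add ra- … -ak around the stem.
The other pattern: stems beginning with r-, s- or w- add the prefix pi-.
So gafuku → ragafukuak.

ragafukuak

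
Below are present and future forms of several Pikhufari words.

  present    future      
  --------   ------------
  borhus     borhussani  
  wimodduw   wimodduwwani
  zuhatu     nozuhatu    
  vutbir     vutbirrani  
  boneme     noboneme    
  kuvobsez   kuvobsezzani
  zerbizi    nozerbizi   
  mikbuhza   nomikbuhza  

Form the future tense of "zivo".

"zivo" ends in a vowel. The stems ending in a vowel (zuhatu → nozuhatu, zerbizi → nozerbizi, mikbuhza → nomikbuhza) add the prefix no-.
The other pattern: stems ending in a consonant double the final consonant and add -ani.
So zivo → nozivo.

nozivo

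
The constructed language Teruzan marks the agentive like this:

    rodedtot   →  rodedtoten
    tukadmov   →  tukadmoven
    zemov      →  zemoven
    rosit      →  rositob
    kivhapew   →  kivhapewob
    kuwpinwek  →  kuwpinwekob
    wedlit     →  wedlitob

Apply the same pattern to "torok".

toroken

rodedtot and rosit both end in -t yet inflect differently (rodedtoten, rositob), so the final letter is not what conditions the rule; the last vowel is.
"torok" has last vowel 'o'. The stems whose last vowel is 'o' (rodedtot → rodedtoten, tukadmov → tukadmoven, zemov → zemoven) add -en.
The other pattern: stems whose last vowel is 'e' or 'i' add -ob.
So torok → toroken.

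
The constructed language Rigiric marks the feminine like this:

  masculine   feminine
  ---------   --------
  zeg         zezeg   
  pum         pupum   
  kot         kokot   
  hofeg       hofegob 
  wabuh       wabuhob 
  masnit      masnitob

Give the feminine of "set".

seset

zeg and hofeg both end in -g yet inflect differently (zezeg, hofegob), so the final letter is not what conditions the rule; the number of vowels is.
"set" has 1 vowel. The stems with 1 vowel (zeg → zezeg, pum → pupum, kot → kokot) repeat the first consonant+vowel as a prefix.
So set → seset.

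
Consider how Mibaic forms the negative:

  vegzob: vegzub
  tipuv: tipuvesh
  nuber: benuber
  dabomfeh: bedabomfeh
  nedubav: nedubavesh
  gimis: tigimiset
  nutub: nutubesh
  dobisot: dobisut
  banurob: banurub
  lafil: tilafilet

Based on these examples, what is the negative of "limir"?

banurob and nutub both end in -b yet inflect differently (banurub, nutubesh), so the final letter is not what conditions the rule; the last vowel is.
"limir" has last vowel 'i'. The stems whose last vowel is 'i' (lafil → tilafilet, gimis → tigimiset) add ti- … -et around the stem.
The other patterns: stems whose last vowel is 'o' change the last vowel to 'u'; stems whose last vowel is 'e' add the prefix be-; stems whose last vowel is 'a' or 'u' add -esh.
So limir → tilimiret.

tilimiret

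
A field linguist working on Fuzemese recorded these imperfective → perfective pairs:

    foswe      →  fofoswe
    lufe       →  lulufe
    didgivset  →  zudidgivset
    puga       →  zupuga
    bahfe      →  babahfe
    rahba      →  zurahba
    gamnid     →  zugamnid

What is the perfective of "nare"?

nanare

lufe and didgivset both have last vowel 'e' yet inflect differently (lulufe, zudidgivset), so the last vowel is not what conditions the rule; the final letter is.
"nare" ends in -e. The stems ending in -e (lufe → lulufe, foswe → fofoswe, bahfe → babahfe) repeat the first consonant+vowel as a prefix.
The other pattern: stems ending in -a, -d or -t add the prefix zu-.
So nare → nanare.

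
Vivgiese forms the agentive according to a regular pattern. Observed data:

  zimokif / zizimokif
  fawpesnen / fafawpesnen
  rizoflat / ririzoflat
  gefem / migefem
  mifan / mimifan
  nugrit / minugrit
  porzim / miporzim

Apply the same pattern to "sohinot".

rizoflat and nugrit both end in -t yet inflect differently (ririzoflat, minugrit), so the final letter is not what conditions the rule; the number of vowels is.
"sohinot" has 3 vowels. The stems with 3 vowels (zimokif → zizimokif, fawpesnen → fafawpesnen, rizoflat → ririzoflat) repeat the first consonant+vowel as a prefix.
The other pattern: stems with 2 vowels add the prefix mi-.
So sohinot → sosohinot.

sosohinot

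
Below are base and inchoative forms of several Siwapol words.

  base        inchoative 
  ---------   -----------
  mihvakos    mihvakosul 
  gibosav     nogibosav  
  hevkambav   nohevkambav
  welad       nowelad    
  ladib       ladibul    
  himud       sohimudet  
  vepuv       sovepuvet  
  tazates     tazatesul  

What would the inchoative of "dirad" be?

welad and himud both end in -d yet inflect differently (nowelad, sohimudet), so the final letter is not what conditions the rule; the last vowel is.
"dirad" has last vowel 'a'. The stems whose last vowel is 'a' (gibosav → nogibosav, hevkambav → nohevkambav, welad → nowelad) add the prefix no-.
The other patterns: stems whose last vowel is 'u' add so- … -et around the stem; stems whose last vowel is 'e', 'i' or 'o' add -ul.
So dirad → nodirad.

nodirad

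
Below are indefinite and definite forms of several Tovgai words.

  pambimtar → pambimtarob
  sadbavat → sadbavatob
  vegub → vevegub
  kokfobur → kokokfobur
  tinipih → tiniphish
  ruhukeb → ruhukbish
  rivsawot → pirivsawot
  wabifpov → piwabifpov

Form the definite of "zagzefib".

pambimtar and kokfobur both end in -r yet inflect differently (pambimtarob, kokokfobur), so the final letter is not what conditions the rule; the last vowel is.
"zagzefib" has last vowel 'i'. The one such stem in the data (tinipih → tiniphish) deletes the last vowel and adds -ish (as does ruhukeb), so the same rule applies.
The other patterns: stems whose last vowel is 'a' add -ob; stems whose last vowel is 'u' repeat the first consonant+vowel as a prefix; stems whose last vowel is 'o' add the prefix pi-.
So zagzefib → zagzefbish.

zagzefbish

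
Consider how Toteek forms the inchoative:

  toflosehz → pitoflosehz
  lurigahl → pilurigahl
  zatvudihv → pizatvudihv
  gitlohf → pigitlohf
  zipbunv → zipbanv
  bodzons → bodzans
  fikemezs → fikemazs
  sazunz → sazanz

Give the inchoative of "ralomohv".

piralomohv

"ralomohv" has second-to-last letter 'h'. The stems whose second-to-last letter is 'h' (toflosehz → pitoflosehz, lurigahl → pilurigahl, zatvudihv → pizatvudihv) add the prefix pi-.
The other pattern: stems whose second-to-last letter is 'n' or 'z' change the last vowel to 'a'.
So ralomohv → piralomohv.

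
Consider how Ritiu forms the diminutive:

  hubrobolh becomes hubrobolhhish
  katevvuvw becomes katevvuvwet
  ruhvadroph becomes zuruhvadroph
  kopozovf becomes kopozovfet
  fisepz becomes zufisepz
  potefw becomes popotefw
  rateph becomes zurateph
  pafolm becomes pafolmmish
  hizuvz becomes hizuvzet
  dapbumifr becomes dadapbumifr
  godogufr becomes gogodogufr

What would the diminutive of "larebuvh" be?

potefw and katevvuvw both end in -w yet inflect differently (popotefw, katevvuvwet), so the final letter is not what conditions the rule; the second-to-last letter is.
"larebuvh" has second-to-last letter 'v'. The stems whose second-to-last letter is 'v' (katevvuvw → katevvuvwet, kopozovf → kopozovfet, hizuvz → hizuvzet) add -et.
So larebuvh → larebuvhet.

larebuvhet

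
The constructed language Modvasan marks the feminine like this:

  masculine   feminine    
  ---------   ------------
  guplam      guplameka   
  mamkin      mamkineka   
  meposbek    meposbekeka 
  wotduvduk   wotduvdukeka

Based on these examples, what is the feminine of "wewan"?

wewaneka

Every pair shown (guplam → guplameka, mamkin → mamkineka, meposbek → meposbekeka, …) follows the same rule: add -eka.
So wewan → wewaneka.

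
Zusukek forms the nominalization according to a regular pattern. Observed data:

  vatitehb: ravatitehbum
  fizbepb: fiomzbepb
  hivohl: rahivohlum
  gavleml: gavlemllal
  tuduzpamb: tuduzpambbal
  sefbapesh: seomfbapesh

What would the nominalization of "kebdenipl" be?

keombdenipl

vatitehb and tuduzpamb both end in -b yet inflect differently (ravatitehbum, tuduzpambbal), so the final letter is not what conditions the rule; the second-to-last letter is.
"kebdenipl" has second-to-last letter 'p'. The one such stem in the data (fizbepb → fiomzbepb) inserts -om- after the first vowel (as does sefbapesh), so the same rule applies.
The other patterns: stems whose second-to-last letter is 'h' add ra- … -um around the stem; stems whose second-to-last letter is 'm' double the final consonant and add -al.
So kebdenipl → keombdenipl.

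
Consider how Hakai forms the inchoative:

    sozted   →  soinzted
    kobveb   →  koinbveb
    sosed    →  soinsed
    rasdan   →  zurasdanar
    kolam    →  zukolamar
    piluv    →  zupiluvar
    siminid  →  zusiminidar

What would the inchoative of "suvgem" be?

sozted and siminid both end in -d yet inflect differently (soinzted, zusiminidar), so the final letter is not what conditions the rule; the last vowel is.
"suvgem" has last vowel 'e'. The stems whose last vowel is 'e' (sozted → soinzted, kobveb → koinbveb, sosed → soinsed) insert -in- after the first vowel.
The other pattern: stems whose last vowel is 'a', 'i' or 'u' add zu- … -ar around the stem.
So suvgem → suinvgem.

suinvgem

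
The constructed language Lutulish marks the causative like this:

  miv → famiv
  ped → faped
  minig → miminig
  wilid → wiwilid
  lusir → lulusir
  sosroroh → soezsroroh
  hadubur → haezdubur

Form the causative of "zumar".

zuzumar

ped and wilid both end in -d yet inflect differently (faped, wiwilid), so the final letter is not what conditions the rule; the number of vowels is.
"zumar" has 2 vowels. The stems with 2 vowels (minig → miminig, wilid → wiwilid, lusir → lulusir) repeat the first consonant+vowel as a prefix.
So zumar → zuzumar.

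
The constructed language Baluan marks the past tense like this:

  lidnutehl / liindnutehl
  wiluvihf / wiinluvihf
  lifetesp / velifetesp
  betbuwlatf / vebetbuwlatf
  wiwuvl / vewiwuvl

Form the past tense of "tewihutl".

vetewihutl

wiluvihf and betbuwlatf both end in -f yet inflect differently (wiinluvihf, vebetbuwlatf), so the final letter is not what conditions the rule; the second-to-last letter is.
"tewihutl" has second-to-last letter 't'. The one such stem in the data (betbuwlatf → vebetbuwlatf) adds the prefix ve-, so the same rule applies.
The other pattern: stems whose second-to-last letter is 'h' insert -in- after the first vowel.
So tewihutl → vetewihutl.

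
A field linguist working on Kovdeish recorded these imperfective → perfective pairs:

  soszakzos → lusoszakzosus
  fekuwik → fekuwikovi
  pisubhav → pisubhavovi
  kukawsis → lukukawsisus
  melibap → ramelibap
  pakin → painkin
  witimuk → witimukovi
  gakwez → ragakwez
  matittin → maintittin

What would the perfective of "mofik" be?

mofikovi

kukawsis and matittin both have last vowel 'i' yet inflect differently (lukukawsisus, maintittin), so the last vowel is not what conditions the rule; the final letter is.
"mofik" ends in -k. The stems ending in -k (witimuk → witimukovi, fekuwik → fekuwikovi) add -ovi.
So mofik → mofikovi.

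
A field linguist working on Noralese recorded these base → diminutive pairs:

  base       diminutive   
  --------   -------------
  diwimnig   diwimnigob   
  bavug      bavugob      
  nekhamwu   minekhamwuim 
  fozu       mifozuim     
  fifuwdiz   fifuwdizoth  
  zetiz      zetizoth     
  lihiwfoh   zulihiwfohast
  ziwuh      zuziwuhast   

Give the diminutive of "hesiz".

bavug and nekhamwu both have last vowel 'u' yet inflect differently (bavugob, minekhamwuim), so the last vowel is not what conditions the rule; the final letter is.
"hesiz" ends in -z. The stems ending in -z (fifuwdiz → fifuwdizoth, zetiz → zetizoth) add -oth.
The other patterns: stems ending in -g add -ob; stems ending in -u add mi- … -im around the stem; stems ending in -h add zu- … -ast around the stem.
So hesiz → hesizoth.

hesizoth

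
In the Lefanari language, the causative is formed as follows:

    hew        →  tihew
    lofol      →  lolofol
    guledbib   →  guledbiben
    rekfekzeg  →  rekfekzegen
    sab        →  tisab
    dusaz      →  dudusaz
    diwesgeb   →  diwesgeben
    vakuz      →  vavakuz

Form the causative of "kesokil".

kesokilen

sab and diwesgeb both end in -b yet inflect differently (tisab, diwesgeben), so the final letter is not what conditions the rule; the number of vowels is.
"kesokil" has 3 vowels. The stems with 3 vowels (diwesgeb → diwesgeben, guledbib → guledbiben, rekfekzeg → rekfekzegen) add -en.
So kesokil → kesokilen.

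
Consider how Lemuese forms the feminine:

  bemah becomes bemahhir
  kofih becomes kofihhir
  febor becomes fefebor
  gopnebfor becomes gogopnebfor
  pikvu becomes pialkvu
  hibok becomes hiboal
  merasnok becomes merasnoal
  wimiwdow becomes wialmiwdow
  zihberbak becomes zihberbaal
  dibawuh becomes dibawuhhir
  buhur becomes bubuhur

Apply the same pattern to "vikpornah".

bemah and zihberbak both have last vowel 'a' yet inflect differently (bemahhir, zihberbaal), so the last vowel is not what conditions the rule; the final letter is.
"vikpornah" ends in -h. The stems ending in -h (bemah → bemahhir, dibawuh → dibawuhhir, kofih → kofihhir) double the final consonant and add -ir.
The other patterns: stems ending in -k drop the final letter and add -al; stems ending in -r repeat the first consonant+vowel as a prefix; stems ending in -u or -w insert -al- after the first vowel.
So vikpornah → vikpornahhir.

vikpornahhir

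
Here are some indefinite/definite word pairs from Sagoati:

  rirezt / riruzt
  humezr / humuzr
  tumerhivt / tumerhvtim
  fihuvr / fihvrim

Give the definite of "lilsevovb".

lilsevvbim

rirezt and tumerhivt both end in -t yet inflect differently (riruzt, tumerhvtim), so the final letter is not what conditions the rule; the second-to-last letter is.
"lilsevovb" has second-to-last letter 'v'. The stems whose second-to-last letter is 'v' (tumerhivt → tumerhvtim, fihuvr → fihvrim) delete the last vowel and add -im.
The other pattern: stems whose second-to-last letter is 'z' change the last vowel to 'u'.
So lilsevovb → lilsevvbim.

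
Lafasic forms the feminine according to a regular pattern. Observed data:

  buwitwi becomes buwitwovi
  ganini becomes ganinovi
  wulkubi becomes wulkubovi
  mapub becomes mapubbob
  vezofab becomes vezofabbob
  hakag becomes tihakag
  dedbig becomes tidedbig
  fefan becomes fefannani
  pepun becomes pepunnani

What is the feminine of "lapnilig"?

tilapnilig

vezofab and hakag both have last vowel 'a' yet inflect differently (vezofabbob, tihakag), so the last vowel is not what conditions the rule; the final letter is.
"lapnilig" ends in -g. The stems ending in -g (hakag → tihakag, dedbig → tidedbig) add the prefix ti-.
So lapnilig → tilapnilig.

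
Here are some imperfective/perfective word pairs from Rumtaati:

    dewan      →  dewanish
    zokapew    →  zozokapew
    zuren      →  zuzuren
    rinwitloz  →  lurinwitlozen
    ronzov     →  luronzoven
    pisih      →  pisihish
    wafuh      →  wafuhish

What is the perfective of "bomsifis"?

"bomsifis" has last vowel 'i'. The one such stem in the data (pisih → pisihish) adds -ish, so the same rule applies.
The other patterns: stems whose last vowel is 'e' repeat the first consonant+vowel as a prefix; stems whose last vowel is 'o' add lu- … -en around the stem.
So bomsifis → bomsifisish.

bomsifisish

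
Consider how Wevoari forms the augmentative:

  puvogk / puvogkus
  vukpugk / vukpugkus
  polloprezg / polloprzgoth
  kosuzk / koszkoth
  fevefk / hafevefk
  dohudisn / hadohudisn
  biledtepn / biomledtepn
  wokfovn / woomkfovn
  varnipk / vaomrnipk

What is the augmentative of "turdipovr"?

tuomrdipovr

"turdipovr" has second-to-last letter 'v'. The one such stem in the data (wokfovn → woomkfovn) inserts -om- after the first vowel (as do biledtepn, varnipk), so the same rule applies.
So turdipovr → tuomrdipovr.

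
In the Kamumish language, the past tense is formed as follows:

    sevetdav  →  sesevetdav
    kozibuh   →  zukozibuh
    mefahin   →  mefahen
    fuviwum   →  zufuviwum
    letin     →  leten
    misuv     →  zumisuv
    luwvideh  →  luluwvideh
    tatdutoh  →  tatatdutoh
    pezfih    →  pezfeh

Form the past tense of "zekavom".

kozibuh and pezfih both end in -h yet inflect differently (zukozibuh, pezfeh), so the final letter is not what conditions the rule; the last vowel is.
"zekavom" has last vowel 'o'. The one such stem in the data (tatdutoh → tatatdutoh) repeats the first consonant+vowel as a prefix (as do sevetdav, luwvideh), so the same rule applies.
So zekavom → zezekavom.

zezekavom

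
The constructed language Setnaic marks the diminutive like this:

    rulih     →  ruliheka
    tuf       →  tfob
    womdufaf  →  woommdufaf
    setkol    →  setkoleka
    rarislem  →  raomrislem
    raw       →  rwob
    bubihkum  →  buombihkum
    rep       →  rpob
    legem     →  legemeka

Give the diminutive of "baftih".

baftiheka

legem and bubihkum both end in -m yet inflect differently (legemeka, buombihkum), so the final letter is not what conditions the rule; the number of vowels is.
"baftih" has 2 vowels. The stems with 2 vowels (setkol → setkoleka, rulih → ruliheka, legem → legemeka) add -eka.
So baftih → baftiheka.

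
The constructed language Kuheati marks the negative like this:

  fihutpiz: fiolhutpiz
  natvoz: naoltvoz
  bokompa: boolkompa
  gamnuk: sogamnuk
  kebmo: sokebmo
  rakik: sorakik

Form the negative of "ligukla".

natvoz and kebmo both have last vowel 'o' yet inflect differently (naoltvoz, sokebmo), so the last vowel is not what conditions the rule; the final letter is.
"ligukla" ends in -a. The one such stem in the data (bokompa → boolkompa) inserts -ol- after the first vowel (as do fihutpiz, natvoz), so the same rule applies.
So ligukla → liolgukla.

liolgukla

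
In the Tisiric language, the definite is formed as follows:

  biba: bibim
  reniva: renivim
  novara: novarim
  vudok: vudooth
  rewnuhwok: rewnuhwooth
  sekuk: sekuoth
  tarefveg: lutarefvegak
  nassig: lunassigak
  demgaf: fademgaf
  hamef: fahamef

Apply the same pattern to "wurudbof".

fawurudbof

biba and demgaf both have last vowel 'a' yet inflect differently (bibim, fademgaf), so the last vowel is not what conditions the rule; the final letter is.
"wurudbof" ends in -f. The stems ending in -f (demgaf → fademgaf, hamef → fahamef) add the prefix fa-.
The other patterns: stems ending in -a drop the final letter and add -im; stems ending in -k drop the final letter and add -oth; stems ending in -g add lu- … -ak around the stem.
So wurudbof → fawurudbof.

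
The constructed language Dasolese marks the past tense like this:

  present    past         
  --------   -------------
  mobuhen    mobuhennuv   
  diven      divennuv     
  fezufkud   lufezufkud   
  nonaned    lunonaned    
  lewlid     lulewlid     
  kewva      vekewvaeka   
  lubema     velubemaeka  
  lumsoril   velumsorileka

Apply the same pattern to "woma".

mobuhen and nonaned both have last vowel 'e' yet inflect differently (mobuhennuv, lunonaned), so the last vowel is not what conditions the rule; the final letter is.
"woma" ends in -a. The stems ending in -a (kewva → vekewvaeka, lubema → velubemaeka) add ve- … -eka around the stem.
The other patterns: stems ending in -n double the final consonant and add -uv; stems ending in -d add the prefix lu-.
So woma → vewomaeka.

vewomaeka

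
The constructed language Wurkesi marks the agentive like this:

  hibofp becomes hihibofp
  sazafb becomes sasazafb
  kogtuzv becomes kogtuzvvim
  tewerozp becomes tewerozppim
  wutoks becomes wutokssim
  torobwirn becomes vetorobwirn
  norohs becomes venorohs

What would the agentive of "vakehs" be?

vevakehs

hibofp and tewerozp both end in -p yet inflect differently (hihibofp, tewerozppim), so the final letter is not what conditions the rule; the second-to-last letter is.
"vakehs" has second-to-last letter 'h'. The one such stem in the data (norohs → venorohs) adds the prefix ve-, so the same rule applies.
So vakehs → vevakehs.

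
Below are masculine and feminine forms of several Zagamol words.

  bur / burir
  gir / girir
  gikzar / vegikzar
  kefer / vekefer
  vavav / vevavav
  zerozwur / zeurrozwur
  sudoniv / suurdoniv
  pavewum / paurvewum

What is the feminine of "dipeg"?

bur and gikzar both end in -r yet inflect differently (burir, vegikzar), so the final letter is not what conditions the rule; the number of vowels is.
"dipeg" has 2 vowels. The stems with 2 vowels (gikzar → vegikzar, kefer → vekefer, vavav → vevavav) add the prefix ve-.
The other patterns: stems with 1 vowel add -ir; stems with 3 vowels insert -ur- after the first vowel.
So dipeg → vedipeg.

vedipeg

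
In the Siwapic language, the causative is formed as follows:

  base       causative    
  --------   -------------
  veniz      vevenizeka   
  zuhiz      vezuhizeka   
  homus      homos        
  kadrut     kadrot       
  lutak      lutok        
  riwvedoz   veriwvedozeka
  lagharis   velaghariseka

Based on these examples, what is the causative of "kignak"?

lagharis and homus both end in -s yet inflect differently (velaghariseka, homos), so the final letter is not what conditions the rule; the last vowel is.
"kignak" has last vowel 'a'. The one such stem in the data (lutak → lutok) changes the last vowel to 'o' (as do kadrut, homus), so the same rule applies.
So kignak → kignok.

kignok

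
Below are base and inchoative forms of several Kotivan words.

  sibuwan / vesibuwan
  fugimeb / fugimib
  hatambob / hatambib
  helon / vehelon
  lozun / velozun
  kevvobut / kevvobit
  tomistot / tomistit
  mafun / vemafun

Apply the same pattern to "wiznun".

vewiznun

helon and hatambob both have last vowel 'o' yet inflect differently (vehelon, hatambib), so the last vowel is not what conditions the rule; the final letter is.
"wiznun" ends in -n. The stems ending in -n (mafun → vemafun, helon → vehelon, sibuwan → vesibuwan) add the prefix ve-.
The other pattern: stems ending in -b or -t change the last vowel to 'i'.
So wiznun → vewiznun.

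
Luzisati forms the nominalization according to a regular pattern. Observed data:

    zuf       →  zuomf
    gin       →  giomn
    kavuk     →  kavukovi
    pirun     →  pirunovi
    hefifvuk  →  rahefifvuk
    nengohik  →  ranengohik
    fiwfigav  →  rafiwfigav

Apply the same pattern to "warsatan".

rawarsatan

"warsatan" has 3 vowels. The stems with 3 vowels (hefifvuk → rahefifvuk, nengohik → ranengohik, fiwfigav → rafiwfigav) add the prefix ra-.
So warsatan → rawarsatan.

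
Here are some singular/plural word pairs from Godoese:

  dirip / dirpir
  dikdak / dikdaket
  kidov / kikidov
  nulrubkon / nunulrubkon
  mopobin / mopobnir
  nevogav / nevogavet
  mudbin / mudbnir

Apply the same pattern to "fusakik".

fusakkir

mopobin and nulrubkon both end in -n yet inflect differently (mopobnir, nunulrubkon), so the final letter is not what conditions the rule; the last vowel is.
"fusakik" has last vowel 'i'. The stems whose last vowel is 'i' (dirip → dirpir, mopobin → mopobnir, mudbin → mudbnir) delete the last vowel and add -ir.
So fusakik → fusakkir.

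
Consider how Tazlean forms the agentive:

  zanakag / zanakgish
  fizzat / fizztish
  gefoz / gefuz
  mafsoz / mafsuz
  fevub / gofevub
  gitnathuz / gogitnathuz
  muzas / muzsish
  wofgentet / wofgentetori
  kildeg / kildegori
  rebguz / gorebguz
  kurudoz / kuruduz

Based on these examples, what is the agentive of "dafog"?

zanakag and kildeg both end in -g yet inflect differently (zanakgish, kildegori), so the final letter is not what conditions the rule; the last vowel is.
"dafog" has last vowel 'o'. The stems whose last vowel is 'o' (kurudoz → kuruduz, gefoz → gefuz, mafsoz → mafsuz) change the last vowel to 'u'.
The other patterns: stems whose last vowel is 'a' delete the last vowel and add -ish; stems whose last vowel is 'u' add the prefix go-; stems whose last vowel is 'e' add -ori.
So dafog → dafug.

dafug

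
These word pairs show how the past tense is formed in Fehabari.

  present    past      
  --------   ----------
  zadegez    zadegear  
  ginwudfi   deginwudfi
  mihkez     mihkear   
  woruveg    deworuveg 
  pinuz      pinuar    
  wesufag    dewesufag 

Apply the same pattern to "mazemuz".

zadegez and woruveg both have last vowel 'e' yet inflect differently (zadegear, deworuveg), so the last vowel is not what conditions the rule; the final letter is.
"mazemuz" ends in -z. The stems ending in -z (pinuz → pinuar, zadegez → zadegear, mihkez → mihkear) drop the final letter and add -ar.
The other pattern: stems ending in -g or -i add the prefix de-.
So mazemuz → mazemuar.

mazemuar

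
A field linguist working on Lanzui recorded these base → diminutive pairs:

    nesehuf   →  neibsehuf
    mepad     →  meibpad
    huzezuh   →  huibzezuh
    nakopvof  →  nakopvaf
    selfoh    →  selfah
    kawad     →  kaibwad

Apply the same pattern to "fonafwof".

selfoh and huzezuh both end in -h yet inflect differently (selfah, huibzezuh), so the final letter is not what conditions the rule; the last vowel is.
"fonafwof" has last vowel 'o'. The stems whose last vowel is 'o' (selfoh → selfah, nakopvof → nakopvaf) change the last vowel to 'a'.
The other pattern: stems whose last vowel is 'a' or 'u' insert -ib- after the first vowel.
So fonafwof → fonafwaf.

fonafwaf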